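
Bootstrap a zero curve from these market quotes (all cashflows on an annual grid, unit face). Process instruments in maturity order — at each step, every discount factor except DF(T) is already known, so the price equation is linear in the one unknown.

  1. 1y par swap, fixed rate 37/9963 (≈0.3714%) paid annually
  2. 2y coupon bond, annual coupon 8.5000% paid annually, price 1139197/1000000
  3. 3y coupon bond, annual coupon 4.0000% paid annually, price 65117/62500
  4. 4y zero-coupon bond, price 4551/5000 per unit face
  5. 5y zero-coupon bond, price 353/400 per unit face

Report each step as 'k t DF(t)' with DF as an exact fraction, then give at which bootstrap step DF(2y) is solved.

1 1 9963/10000
2 2 9719/10000
3 3 9261/10000
4 4 4551/5000
5 5 353/400
DF(2y) is solved at step 2

step 1 [1y] swap r/1=37/9963: DF=(1 − 37/9963·(0))/(1+37/9963) = 9963/10000 ≈ 0.996300
step 2 [2y] bond c/1=17/200: DF=(1139197/1000000 − 17/200·(0.996300))/(1+17/200) = 9719/10000 ≈ 0.971900
step 3 [3y] bond c/1=1/25: DF=(65117/62500 − 1/25·(0.996300+0.971900))/(1+1/25) = 9261/10000 ≈ 0.926100
step 4 [4y] zero: DF = P = 4551/5000 ≈ 0.910200
step 5 [5y] zero: DF = P = 353/400 ≈ 0.882500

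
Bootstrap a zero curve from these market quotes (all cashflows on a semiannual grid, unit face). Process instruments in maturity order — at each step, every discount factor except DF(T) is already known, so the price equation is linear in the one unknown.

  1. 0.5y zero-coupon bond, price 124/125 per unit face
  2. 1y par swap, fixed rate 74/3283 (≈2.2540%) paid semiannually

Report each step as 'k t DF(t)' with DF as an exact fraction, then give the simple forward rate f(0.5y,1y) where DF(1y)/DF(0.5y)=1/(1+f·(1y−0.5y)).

step 1 [0.5y] zero: DF = P = 124/125 ≈ 0.992000
step 2 [1y] swap r/2=37/3283: DF=(1 − 37/3283·(0.992000))/(1+37/3283) = 4889/5000 ≈ 0.977800

1 1/2 124/125
2 1 4889/5000
f(0.5y,1y) = ((124/125)/(4889/5000) − 1)/(1/2) = 142/4889 ≈ 2.9045%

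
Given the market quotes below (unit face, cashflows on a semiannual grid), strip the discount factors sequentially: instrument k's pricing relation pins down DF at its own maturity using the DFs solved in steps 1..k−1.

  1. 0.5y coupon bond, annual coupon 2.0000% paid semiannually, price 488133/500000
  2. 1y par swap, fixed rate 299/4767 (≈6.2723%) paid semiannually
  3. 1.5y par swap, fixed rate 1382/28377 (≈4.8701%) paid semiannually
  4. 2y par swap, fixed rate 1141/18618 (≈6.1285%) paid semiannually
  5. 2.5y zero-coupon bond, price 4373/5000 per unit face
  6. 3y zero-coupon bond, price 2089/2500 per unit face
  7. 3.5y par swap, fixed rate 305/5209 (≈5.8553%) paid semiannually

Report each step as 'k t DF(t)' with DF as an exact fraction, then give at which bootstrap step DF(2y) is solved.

step 1 [0.5y] bond c/2=1/100: DF=(488133/500000 − 1/100·(0))/(1+1/100) = 4833/5000 ≈ 0.966600
step 2 [1y] swap r/2=299/9534: DF=(1 − 299/9534·(0.966600))/(1+299/9534) = 4701/5000 ≈ 0.940200
step 3 [1.5y] swap r/2=691/28377: DF=(1 − 691/28377·(0.966600+0.940200))/(1+691/28377) = 9309/10000 ≈ 0.930900
step 4 [2y] swap r/2=1141/37236: DF=(1 − 1141/37236·(0.966600+0.940200+0.930900))/(1+1141/37236) = 8859/10000 ≈ 0.885900
step 5 [2.5y] zero: DF = P = 4373/5000 ≈ 0.874600
step 6 [3y] zero: DF = P = 2089/2500 ≈ 0.835600
step 7 [3.5y] swap r/2=305/10418: DF=(1 − 305/10418·(0.966600+0.940200+0.930900+0.885900+0.874600+0.835600))/(1+305/10418) = 817/1000 ≈ 0.817000

1 1/2 4833/5000
2 1 4701/5000
3 3/2 9309/10000
4 2 8859/10000
5 5/2 4373/5000
6 3 2089/2500
7 7/2 817/1000
DF(2y) is solved at step 4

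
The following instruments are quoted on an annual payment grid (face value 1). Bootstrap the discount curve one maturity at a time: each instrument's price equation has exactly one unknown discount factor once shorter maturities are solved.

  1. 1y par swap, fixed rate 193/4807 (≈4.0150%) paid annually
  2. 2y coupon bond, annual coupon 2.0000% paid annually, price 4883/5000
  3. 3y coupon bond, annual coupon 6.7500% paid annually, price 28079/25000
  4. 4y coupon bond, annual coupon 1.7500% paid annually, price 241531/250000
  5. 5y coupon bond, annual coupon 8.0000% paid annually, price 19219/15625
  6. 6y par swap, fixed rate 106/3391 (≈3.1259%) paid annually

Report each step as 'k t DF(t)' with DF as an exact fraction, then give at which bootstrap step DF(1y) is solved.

1 1 4807/5000
2 2 4693/5000
3 3 233/250
4 4 563/625
5 5 539/625
6 6 519/625
DF(1y) is solved at step 1

step 1 [1y] swap r/1=193/4807: DF=(1 − 193/4807·(0))/(1+193/4807) = 4807/5000 ≈ 0.961400
step 2 [2y] bond c/1=1/50: DF=(4883/5000 − 1/50·(0.961400))/(1+1/50) = 4693/5000 ≈ 0.938600
step 3 [3y] bond c/1=27/400: DF=(28079/25000 − 27/400·(0.961400+0.938600))/(1+27/400) = 233/250 ≈ 0.932000
step 4 [4y] bond c/1=7/400: DF=(241531/250000 − 7/400·(0.961400+0.938600+0.932000))/(1+7/400) = 563/625 ≈ 0.900800
step 5 [5y] bond c/1=2/25: DF=(19219/15625 − 2/25·(0.961400+0.938600+0.932000+0.900800))/(1+2/25) = 539/625 ≈ 0.862400
step 6 [6y] swap r/1=106/3391: DF=(1 − 106/3391·(0.961400+0.938600+0.932000+0.900800+0.862400))/(1+106/3391) = 519/625 ≈ 0.830400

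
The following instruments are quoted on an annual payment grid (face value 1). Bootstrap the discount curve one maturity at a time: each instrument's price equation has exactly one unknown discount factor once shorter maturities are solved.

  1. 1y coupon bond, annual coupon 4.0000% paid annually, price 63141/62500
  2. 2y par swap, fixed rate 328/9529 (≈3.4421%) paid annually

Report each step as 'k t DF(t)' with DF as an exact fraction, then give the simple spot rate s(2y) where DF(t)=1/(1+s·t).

step 1 [1y] bond c/1=1/25: DF=(63141/62500 − 1/25·(0))/(1+1/25) = 4857/5000 ≈ 0.971400
step 2 [2y] swap r/1=328/9529: DF=(1 − 328/9529·(0.971400))/(1+328/9529) = 584/625 ≈ 0.934400

1 1 4857/5000
2 2 584/625
s(2y) = (1/(584/625) − 1)/(2) = 41/1168 ≈ 3.5103%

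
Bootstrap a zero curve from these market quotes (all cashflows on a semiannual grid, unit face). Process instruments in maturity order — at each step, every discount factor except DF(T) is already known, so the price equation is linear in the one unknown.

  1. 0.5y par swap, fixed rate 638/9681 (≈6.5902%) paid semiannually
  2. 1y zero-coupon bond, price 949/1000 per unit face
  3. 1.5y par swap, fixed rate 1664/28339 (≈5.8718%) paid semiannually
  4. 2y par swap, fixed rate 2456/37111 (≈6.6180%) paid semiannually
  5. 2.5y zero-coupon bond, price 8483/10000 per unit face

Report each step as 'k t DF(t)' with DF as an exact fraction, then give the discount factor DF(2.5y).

step 1 [0.5y] swap r/2=319/9681: DF=(1 − 319/9681·(0))/(1+319/9681) = 9681/10000 ≈ 0.968100
step 2 [1y] zero: DF = P = 949/1000 ≈ 0.949000
step 3 [1.5y] swap r/2=832/28339: DF=(1 − 832/28339·(0.968100+0.949000))/(1+832/28339) = 573/625 ≈ 0.916800
step 4 [2y] swap r/2=1228/37111: DF=(1 − 1228/37111·(0.968100+0.949000+0.916800))/(1+1228/37111) = 2193/2500 ≈ 0.877200
step 5 [2.5y] zero: DF = P = 8483/10000 ≈ 0.848300

1 1/2 9681/10000
2 1 949/1000
3 3/2 573/625
4 2 2193/2500
5 5/2 8483/10000
DF(2.5y) = 8483/10000 ≈ 0.848300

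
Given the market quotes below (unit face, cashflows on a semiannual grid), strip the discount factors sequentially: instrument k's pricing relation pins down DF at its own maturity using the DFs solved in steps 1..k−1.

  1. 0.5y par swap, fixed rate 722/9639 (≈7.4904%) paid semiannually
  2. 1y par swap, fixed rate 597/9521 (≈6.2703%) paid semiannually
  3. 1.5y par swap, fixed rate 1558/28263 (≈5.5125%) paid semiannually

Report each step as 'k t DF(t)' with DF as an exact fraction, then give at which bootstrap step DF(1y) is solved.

step 1 [0.5y] swap r/2=361/9639: DF=(1 − 361/9639·(0))/(1+361/9639) = 9639/10000 ≈ 0.963900
step 2 [1y] swap r/2=597/19042: DF=(1 − 597/19042·(0.963900))/(1+597/19042) = 9403/10000 ≈ 0.940300
step 3 [1.5y] swap r/2=779/28263: DF=(1 − 779/28263·(0.963900+0.940300))/(1+779/28263) = 9221/10000 ≈ 0.922100

1 1/2 9639/10000
2 1 9403/10000
3 3/2 9221/10000
DF(1y) is solved at step 2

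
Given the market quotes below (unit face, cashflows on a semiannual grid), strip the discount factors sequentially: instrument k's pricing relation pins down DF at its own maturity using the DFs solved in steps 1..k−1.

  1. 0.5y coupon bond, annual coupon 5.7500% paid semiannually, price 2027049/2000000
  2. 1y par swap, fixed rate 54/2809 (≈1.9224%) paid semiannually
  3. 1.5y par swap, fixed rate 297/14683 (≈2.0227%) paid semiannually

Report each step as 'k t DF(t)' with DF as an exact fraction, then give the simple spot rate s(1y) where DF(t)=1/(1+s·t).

1 1/2 2463/2500
2 1 9811/10000
3 3/2 9703/10000
s(1y) = (1/(9811/10000) − 1)/(1) = 189/9811 ≈ 1.9264%

step 1 [0.5y] bond c/2=23/800: DF=(2027049/2000000 − 23/800·(0))/(1+23/800) = 2463/2500 ≈ 0.985200
step 2 [1y] swap r/2=27/2809: DF=(1 − 27/2809·(0.985200))/(1+27/2809) = 9811/10000 ≈ 0.981100
step 3 [1.5y] swap r/2=297/29366: DF=(1 − 297/29366·(0.985200+0.981100))/(1+297/29366) = 9703/10000 ≈ 0.970300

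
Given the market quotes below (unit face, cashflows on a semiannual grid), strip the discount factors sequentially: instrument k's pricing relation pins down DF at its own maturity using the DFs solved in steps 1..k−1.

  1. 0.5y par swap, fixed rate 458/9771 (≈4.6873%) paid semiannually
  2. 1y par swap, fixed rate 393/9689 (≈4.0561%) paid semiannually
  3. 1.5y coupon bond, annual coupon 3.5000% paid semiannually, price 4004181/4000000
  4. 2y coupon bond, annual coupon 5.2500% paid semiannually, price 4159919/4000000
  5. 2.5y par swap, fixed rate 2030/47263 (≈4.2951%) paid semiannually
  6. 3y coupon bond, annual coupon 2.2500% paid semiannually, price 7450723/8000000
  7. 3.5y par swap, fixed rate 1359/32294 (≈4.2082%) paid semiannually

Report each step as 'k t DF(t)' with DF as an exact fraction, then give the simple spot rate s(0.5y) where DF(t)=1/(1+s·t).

step 1 [0.5y] swap r/2=229/9771: DF=(1 − 229/9771·(0))/(1+229/9771) = 9771/10000 ≈ 0.977100
step 2 [1y] swap r/2=393/19378: DF=(1 − 393/19378·(0.977100))/(1+393/19378) = 9607/10000 ≈ 0.960700
step 3 [1.5y] bond c/2=7/400: DF=(4004181/4000000 − 7/400·(0.977100+0.960700))/(1+7/400) = 1901/2000 ≈ 0.950500
step 4 [2y] bond c/2=21/800: DF=(4159919/4000000 − 21/800·(0.977100+0.960700+0.950500))/(1+21/800) = 1879/2000 ≈ 0.939500
step 5 [2.5y] swap r/2=1015/47263: DF=(1 − 1015/47263·(0.977100+0.960700+0.950500+0.939500))/(1+1015/47263) = 1797/2000 ≈ 0.898500
step 6 [3y] bond c/2=9/800: DF=(7450723/8000000 − 9/800·(0.977100+0.960700+0.950500+0.939500+0.898500))/(1+9/800) = 2171/2500 ≈ 0.868400
step 7 [3.5y] swap r/2=1359/64588: DF=(1 − 1359/64588·(0.977100+0.960700+0.950500+0.939500+0.898500+0.868400))/(1+1359/64588) = 8641/10000 ≈ 0.864100

1 1/2 9771/10000
2 1 9607/10000
3 3/2 1901/2000
4 2 1879/2000
5 5/2 1797/2000
6 3 2171/2500
7 7/2 8641/10000
s(0.5y) = (1/(9771/10000) − 1)/(1/2) = 458/9771 ≈ 4.6873%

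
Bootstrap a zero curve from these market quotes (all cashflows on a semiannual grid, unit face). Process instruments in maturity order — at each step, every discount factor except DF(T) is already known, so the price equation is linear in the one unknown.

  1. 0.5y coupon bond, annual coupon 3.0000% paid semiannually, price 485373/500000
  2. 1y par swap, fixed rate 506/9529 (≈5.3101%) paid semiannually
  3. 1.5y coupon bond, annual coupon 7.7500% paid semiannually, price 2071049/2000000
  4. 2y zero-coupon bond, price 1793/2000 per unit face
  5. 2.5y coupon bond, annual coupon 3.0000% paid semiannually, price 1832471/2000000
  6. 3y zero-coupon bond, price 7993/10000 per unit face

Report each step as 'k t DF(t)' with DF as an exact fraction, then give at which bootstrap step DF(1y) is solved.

step 1 [0.5y] bond c/2=3/200: DF=(485373/500000 − 3/200·(0))/(1+3/200) = 2391/2500 ≈ 0.956400
step 2 [1y] swap r/2=253/9529: DF=(1 − 253/9529·(0.956400))/(1+253/9529) = 4747/5000 ≈ 0.949400
step 3 [1.5y] bond c/2=31/800: DF=(2071049/2000000 − 31/800·(0.956400+0.949400))/(1+31/800) = 4629/5000 ≈ 0.925800
step 4 [2y] zero: DF = P = 1793/2000 ≈ 0.896500
step 5 [2.5y] bond c/2=3/200: DF=(1832471/2000000 − 3/200·(0.956400+0.949400+0.925800+0.896500))/(1+3/200) = 2119/2500 ≈ 0.847600
step 6 [3y] zero: DF = P = 7993/10000 ≈ 0.799300

1 1/2 2391/2500
2 1 4747/5000
3 3/2 4629/5000
4 2 1793/2000
5 5/2 2119/2500
6 3 7993/10000
DF(1y) is solved at step 2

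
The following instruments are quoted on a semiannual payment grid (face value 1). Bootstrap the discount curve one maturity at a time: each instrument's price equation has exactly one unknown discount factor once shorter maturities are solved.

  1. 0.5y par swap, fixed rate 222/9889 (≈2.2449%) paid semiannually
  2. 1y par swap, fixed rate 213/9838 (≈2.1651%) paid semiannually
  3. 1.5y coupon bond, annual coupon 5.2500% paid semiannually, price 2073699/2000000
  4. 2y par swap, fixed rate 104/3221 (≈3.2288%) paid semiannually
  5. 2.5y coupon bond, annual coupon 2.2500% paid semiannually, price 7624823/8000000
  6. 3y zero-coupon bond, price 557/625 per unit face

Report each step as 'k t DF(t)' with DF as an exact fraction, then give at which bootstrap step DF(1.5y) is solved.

1 1/2 9889/10000
2 1 9787/10000
3 3/2 24/25
4 2 586/625
5 5/2 1799/2000
6 3 557/625
DF(1.5y) is solved at step 3

step 1 [0.5y] swap r/2=111/9889: DF=(1 − 111/9889·(0))/(1+111/9889) = 9889/10000 ≈ 0.988900
step 2 [1y] swap r/2=213/19676: DF=(1 − 213/19676·(0.988900))/(1+213/19676) = 9787/10000 ≈ 0.978700
step 3 [1.5y] bond c/2=21/800: DF=(2073699/2000000 − 21/800·(0.988900+0.978700))/(1+21/800) = 24/25 ≈ 0.960000
step 4 [2y] swap r/2=52/3221: DF=(1 − 52/3221·(0.988900+0.978700+0.960000))/(1+52/3221) = 586/625 ≈ 0.937600
step 5 [2.5y] bond c/2=9/800: DF=(7624823/8000000 − 9/800·(0.988900+0.978700+0.960000+0.937600))/(1+9/800) = 1799/2000 ≈ 0.899500
step 6 [3y] zero: DF = P = 557/625 ≈ 0.891200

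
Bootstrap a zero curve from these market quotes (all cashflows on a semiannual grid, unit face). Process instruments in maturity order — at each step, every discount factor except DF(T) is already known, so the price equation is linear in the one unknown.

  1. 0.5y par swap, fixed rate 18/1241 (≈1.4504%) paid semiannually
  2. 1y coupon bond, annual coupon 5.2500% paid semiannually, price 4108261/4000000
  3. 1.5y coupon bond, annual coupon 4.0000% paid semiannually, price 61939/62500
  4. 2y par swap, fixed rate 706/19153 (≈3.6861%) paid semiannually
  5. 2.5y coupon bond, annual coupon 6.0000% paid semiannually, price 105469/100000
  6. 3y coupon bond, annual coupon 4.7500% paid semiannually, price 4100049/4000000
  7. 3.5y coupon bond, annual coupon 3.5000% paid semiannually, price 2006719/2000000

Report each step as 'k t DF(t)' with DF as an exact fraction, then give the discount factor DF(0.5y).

step 1 [0.5y] swap r/2=9/1241: DF=(1 − 9/1241·(0))/(1+9/1241) = 1241/1250 ≈ 0.992800
step 2 [1y] bond c/2=21/800: DF=(4108261/4000000 − 21/800·(0.992800))/(1+21/800) = 4877/5000 ≈ 0.975400
step 3 [1.5y] bond c/2=1/50: DF=(61939/62500 − 1/50·(0.992800+0.975400))/(1+1/50) = 933/1000 ≈ 0.933000
step 4 [2y] swap r/2=353/19153: DF=(1 − 353/19153·(0.992800+0.975400+0.933000))/(1+353/19153) = 4647/5000 ≈ 0.929400
step 5 [2.5y] bond c/2=3/100: DF=(105469/100000 − 3/100·(0.992800+0.975400+0.933000+0.929400))/(1+3/100) = 2281/2500 ≈ 0.912400
step 6 [3y] bond c/2=19/800: DF=(4100049/4000000 − 19/800·(0.992800+0.975400+0.933000+0.929400+0.912400))/(1+19/800) = 557/625 ≈ 0.891200
step 7 [3.5y] bond c/2=7/400: DF=(2006719/2000000 − 7/400·(0.992800+0.975400+0.933000+0.929400+0.912400+0.891200))/(1+7/400) = 2223/2500 ≈ 0.889200

1 1/2 1241/1250
2 1 4877/5000
3 3/2 933/1000
4 2 4647/5000
5 5/2 2281/2500
6 3 557/625
7 7/2 2223/2500
DF(0.5y) = 1241/1250 ≈ 0.992800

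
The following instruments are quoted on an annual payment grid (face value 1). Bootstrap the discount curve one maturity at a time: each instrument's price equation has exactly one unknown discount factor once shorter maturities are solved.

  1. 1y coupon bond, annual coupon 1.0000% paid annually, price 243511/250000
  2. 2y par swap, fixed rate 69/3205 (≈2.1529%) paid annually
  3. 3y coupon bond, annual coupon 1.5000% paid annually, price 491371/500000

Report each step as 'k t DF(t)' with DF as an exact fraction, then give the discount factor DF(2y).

1 1 2411/2500
2 2 4793/5000
3 3 4699/5000
DF(2y) = 4793/5000 ≈ 0.958600

step 1 [1y] bond c/1=1/100: DF=(243511/250000 − 1/100·(0))/(1+1/100) = 2411/2500 ≈ 0.964400
step 2 [2y] swap r/1=69/3205: DF=(1 − 69/3205·(0.964400))/(1+69/3205) = 4793/5000 ≈ 0.958600
step 3 [3y] bond c/1=3/200: DF=(491371/500000 − 3/200·(0.964400+0.958600))/(1+3/200) = 4699/5000 ≈ 0.939800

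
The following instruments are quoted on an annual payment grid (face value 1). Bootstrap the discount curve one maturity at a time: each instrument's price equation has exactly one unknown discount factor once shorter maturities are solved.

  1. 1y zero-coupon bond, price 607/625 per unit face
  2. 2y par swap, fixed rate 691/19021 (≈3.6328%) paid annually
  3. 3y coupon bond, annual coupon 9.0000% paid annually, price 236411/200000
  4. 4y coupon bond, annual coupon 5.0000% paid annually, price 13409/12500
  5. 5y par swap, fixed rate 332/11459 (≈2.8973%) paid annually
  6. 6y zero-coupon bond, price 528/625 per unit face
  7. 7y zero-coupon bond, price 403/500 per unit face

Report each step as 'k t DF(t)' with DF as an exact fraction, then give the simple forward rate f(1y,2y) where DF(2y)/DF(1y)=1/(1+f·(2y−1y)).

step 1 [1y] zero: DF = P = 607/625 ≈ 0.971200
step 2 [2y] swap r/1=691/19021: DF=(1 − 691/19021·(0.971200))/(1+691/19021) = 9309/10000 ≈ 0.930900
step 3 [3y] bond c/1=9/100: DF=(236411/200000 − 9/100·(0.971200+0.930900))/(1+9/100) = 4637/5000 ≈ 0.927400
step 4 [4y] bond c/1=1/20: DF=(13409/12500 − 1/20·(0.971200+0.930900+0.927400))/(1+1/20) = 8869/10000 ≈ 0.886900
step 5 [5y] swap r/1=332/11459: DF=(1 − 332/11459·(0.971200+0.930900+0.927400+0.886900))/(1+332/11459) = 542/625 ≈ 0.867200
step 6 [6y] zero: DF = P = 528/625 ≈ 0.844800
step 7 [7y] zero: DF = P = 403/500 ≈ 0.806000

1 1 607/625
2 2 9309/10000
3 3 4637/5000
4 4 8869/10000
5 5 542/625
6 6 528/625
7 7 403/500
f(1y,2y) = ((607/625)/(9309/10000) − 1)/(1) = 403/9309 ≈ 4.3291%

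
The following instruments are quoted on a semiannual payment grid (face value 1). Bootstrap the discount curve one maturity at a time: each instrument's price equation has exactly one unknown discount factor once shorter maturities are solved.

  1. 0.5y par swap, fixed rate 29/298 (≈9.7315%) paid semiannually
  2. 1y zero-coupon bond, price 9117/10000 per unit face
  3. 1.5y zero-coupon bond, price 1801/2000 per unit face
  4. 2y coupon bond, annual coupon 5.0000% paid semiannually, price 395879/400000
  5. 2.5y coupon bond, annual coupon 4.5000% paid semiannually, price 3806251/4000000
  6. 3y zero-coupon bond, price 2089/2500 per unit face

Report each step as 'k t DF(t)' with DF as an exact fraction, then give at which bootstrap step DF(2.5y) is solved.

1 1/2 596/625
2 1 9117/10000
3 3/2 1801/2000
4 2 8981/10000
5 5/2 17/20
6 3 2089/2500
DF(2.5y) is solved at step 5

step 1 [0.5y] swap r/2=29/596: DF=(1 − 29/596·(0))/(1+29/596) = 596/625 ≈ 0.953600
step 2 [1y] zero: DF = P = 9117/10000 ≈ 0.911700
step 3 [1.5y] zero: DF = P = 1801/2000 ≈ 0.900500
step 4 [2y] bond c/2=1/40: DF=(395879/400000 − 1/40·(0.953600+0.911700+0.900500))/(1+1/40) = 8981/10000 ≈ 0.898100
step 5 [2.5y] bond c/2=9/400: DF=(3806251/4000000 − 9/400·(0.953600+0.911700+0.900500+0.898100))/(1+9/400) = 17/20 ≈ 0.850000
step 6 [3y] zero: DF = P = 2089/2500 ≈ 0.835600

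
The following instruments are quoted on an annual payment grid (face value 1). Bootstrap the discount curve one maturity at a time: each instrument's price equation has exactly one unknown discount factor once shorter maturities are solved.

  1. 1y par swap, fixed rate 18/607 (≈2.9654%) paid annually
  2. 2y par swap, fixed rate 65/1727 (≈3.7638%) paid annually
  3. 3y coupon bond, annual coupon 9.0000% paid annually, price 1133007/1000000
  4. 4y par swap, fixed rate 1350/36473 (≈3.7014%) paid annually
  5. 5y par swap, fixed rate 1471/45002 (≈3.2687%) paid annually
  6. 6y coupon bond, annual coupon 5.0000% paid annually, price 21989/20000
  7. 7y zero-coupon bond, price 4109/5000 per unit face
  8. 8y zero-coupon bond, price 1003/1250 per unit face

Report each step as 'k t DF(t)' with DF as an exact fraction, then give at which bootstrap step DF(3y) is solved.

step 1 [1y] swap r/1=18/607: DF=(1 − 18/607·(0))/(1+18/607) = 607/625 ≈ 0.971200
step 2 [2y] swap r/1=65/1727: DF=(1 − 65/1727·(0.971200))/(1+65/1727) = 1857/2000 ≈ 0.928500
step 3 [3y] bond c/1=9/100: DF=(1133007/1000000 − 9/100·(0.971200+0.928500))/(1+9/100) = 4413/5000 ≈ 0.882600
step 4 [4y] swap r/1=1350/36473: DF=(1 − 1350/36473·(0.971200+0.928500+0.882600))/(1+1350/36473) = 173/200 ≈ 0.865000
step 5 [5y] swap r/1=1471/45002: DF=(1 − 1471/45002·(0.971200+0.928500+0.882600+0.865000))/(1+1471/45002) = 8529/10000 ≈ 0.852900
step 6 [6y] bond c/1=1/20: DF=(21989/20000 − 1/20·(0.971200+0.928500+0.882600+0.865000+0.852900))/(1+1/20) = 1041/1250 ≈ 0.832800
step 7 [7y] zero: DF = P = 4109/5000 ≈ 0.821800
step 8 [8y] zero: DF = P = 1003/1250 ≈ 0.802400

1 1 607/625
2 2 1857/2000
3 3 4413/5000
4 4 173/200
5 5 8529/10000
6 6 1041/1250
7 7 4109/5000
8 8 1003/1250
DF(3y) is solved at step 3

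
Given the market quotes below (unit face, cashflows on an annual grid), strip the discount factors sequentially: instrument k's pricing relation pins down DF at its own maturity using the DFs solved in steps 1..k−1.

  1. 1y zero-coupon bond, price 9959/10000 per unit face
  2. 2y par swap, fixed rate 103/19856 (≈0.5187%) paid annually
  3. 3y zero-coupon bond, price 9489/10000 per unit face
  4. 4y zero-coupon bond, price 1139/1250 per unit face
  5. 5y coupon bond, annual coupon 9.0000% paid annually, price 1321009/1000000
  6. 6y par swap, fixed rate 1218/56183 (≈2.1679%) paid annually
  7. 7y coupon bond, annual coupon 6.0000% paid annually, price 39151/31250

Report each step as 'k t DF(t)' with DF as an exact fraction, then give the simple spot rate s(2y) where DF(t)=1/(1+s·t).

1 1 9959/10000
2 2 9897/10000
3 3 9489/10000
4 4 1139/1250
5 5 559/625
6 6 4391/5000
7 7 8639/10000
s(2y) = (1/(9897/10000) − 1)/(2) = 103/19794 ≈ 0.5204%

step 1 [1y] zero: DF = P = 9959/10000 ≈ 0.995900
step 2 [2y] swap r/1=103/19856: DF=(1 − 103/19856·(0.995900))/(1+103/19856) = 9897/10000 ≈ 0.989700
step 3 [3y] zero: DF = P = 9489/10000 ≈ 0.948900
step 4 [4y] zero: DF = P = 1139/1250 ≈ 0.911200
step 5 [5y] bond c/1=9/100: DF=(1321009/1000000 − 9/100·(0.995900+0.989700+0.948900+0.911200))/(1+9/100) = 559/625 ≈ 0.894400
step 6 [6y] swap r/1=1218/56183: DF=(1 − 1218/56183·(0.995900+0.989700+0.948900+0.911200+0.894400))/(1+1218/56183) = 4391/5000 ≈ 0.878200
step 7 [7y] bond c/1=3/50: DF=(39151/31250 − 3/50·(0.995900+0.989700+0.948900+0.911200+0.894400+0.878200))/(1+3/50) = 8639/10000 ≈ 0.863900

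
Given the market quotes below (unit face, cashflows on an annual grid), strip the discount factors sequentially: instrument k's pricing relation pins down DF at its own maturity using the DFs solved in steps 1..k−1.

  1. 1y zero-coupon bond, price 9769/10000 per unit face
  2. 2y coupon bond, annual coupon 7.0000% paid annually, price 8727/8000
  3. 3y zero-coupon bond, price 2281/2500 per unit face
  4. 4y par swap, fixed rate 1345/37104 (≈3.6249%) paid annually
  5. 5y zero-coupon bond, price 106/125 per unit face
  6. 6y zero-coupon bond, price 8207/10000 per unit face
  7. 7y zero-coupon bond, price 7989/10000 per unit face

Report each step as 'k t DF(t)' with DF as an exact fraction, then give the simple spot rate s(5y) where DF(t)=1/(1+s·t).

step 1 [1y] zero: DF = P = 9769/10000 ≈ 0.976900
step 2 [2y] bond c/1=7/100: DF=(8727/8000 − 7/100·(0.976900))/(1+7/100) = 2389/2500 ≈ 0.955600
step 3 [3y] zero: DF = P = 2281/2500 ≈ 0.912400
step 4 [4y] swap r/1=1345/37104: DF=(1 − 1345/37104·(0.976900+0.955600+0.912400))/(1+1345/37104) = 1731/2000 ≈ 0.865500
step 5 [5y] zero: DF = P = 106/125 ≈ 0.848000
step 6 [6y] zero: DF = P = 8207/10000 ≈ 0.820700
step 7 [7y] zero: DF = P = 7989/10000 ≈ 0.798900

1 1 9769/10000
2 2 2389/2500
3 3 2281/2500
4 4 1731/2000
5 5 106/125
6 6 8207/10000
7 7 7989/10000
s(5y) = (1/(106/125) − 1)/(5) = 19/530 ≈ 3.5849%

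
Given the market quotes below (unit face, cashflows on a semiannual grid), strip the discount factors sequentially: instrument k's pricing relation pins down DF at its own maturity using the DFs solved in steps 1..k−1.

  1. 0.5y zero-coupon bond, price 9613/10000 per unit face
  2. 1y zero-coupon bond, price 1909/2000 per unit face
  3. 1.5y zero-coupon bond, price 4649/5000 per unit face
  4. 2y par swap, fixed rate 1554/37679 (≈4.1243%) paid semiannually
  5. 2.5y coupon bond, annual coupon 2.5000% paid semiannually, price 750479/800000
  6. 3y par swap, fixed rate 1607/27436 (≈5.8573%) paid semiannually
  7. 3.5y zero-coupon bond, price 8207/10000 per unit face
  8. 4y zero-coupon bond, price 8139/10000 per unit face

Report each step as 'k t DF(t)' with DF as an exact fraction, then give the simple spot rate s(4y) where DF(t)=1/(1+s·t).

1 1/2 9613/10000
2 1 1909/2000
3 3/2 4649/5000
4 2 9223/10000
5 5/2 22/25
6 3 8393/10000
7 7/2 8207/10000
8 4 8139/10000
s(4y) = (1/(8139/10000) − 1)/(4) = 1861/32556 ≈ 5.7163%

step 1 [0.5y] zero: DF = P = 9613/10000 ≈ 0.961300
step 2 [1y] zero: DF = P = 1909/2000 ≈ 0.954500
step 3 [1.5y] zero: DF = P = 4649/5000 ≈ 0.929800
step 4 [2y] swap r/2=777/37679: DF=(1 − 777/37679·(0.961300+0.954500+0.929800))/(1+777/37679) = 9223/10000 ≈ 0.922300
step 5 [2.5y] bond c/2=1/80: DF=(750479/800000 − 1/80·(0.961300+0.954500+0.929800+0.922300))/(1+1/80) = 22/25 ≈ 0.880000
step 6 [3y] swap r/2=1607/54872: DF=(1 − 1607/54872·(0.961300+0.954500+0.929800+0.922300+0.880000))/(1+1607/54872) = 8393/10000 ≈ 0.839300
step 7 [3.5y] zero: DF = P = 8207/10000 ≈ 0.820700
step 8 [4y] zero: DF = P = 8139/10000 ≈ 0.813900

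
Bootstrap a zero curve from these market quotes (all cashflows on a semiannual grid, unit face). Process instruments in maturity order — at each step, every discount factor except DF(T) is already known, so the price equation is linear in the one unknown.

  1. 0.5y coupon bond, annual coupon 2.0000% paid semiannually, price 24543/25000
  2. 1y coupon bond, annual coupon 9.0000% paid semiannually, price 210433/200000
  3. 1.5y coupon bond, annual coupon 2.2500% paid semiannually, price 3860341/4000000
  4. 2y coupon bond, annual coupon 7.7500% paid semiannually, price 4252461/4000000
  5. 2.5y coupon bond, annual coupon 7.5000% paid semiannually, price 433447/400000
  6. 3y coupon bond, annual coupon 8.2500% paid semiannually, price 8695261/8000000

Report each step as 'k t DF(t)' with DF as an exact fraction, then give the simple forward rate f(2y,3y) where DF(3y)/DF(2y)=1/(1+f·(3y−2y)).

1 1/2 243/250
2 1 193/200
3 3/2 583/625
4 2 2291/2500
5 5/2 2269/2500
6 3 8579/10000
f(2y,3y) = ((2291/2500)/(8579/10000) − 1)/(1) = 585/8579 ≈ 6.8190%

step 1 [0.5y] bond c/2=1/100: DF=(24543/25000 − 1/100·(0))/(1+1/100) = 243/250 ≈ 0.972000
step 2 [1y] bond c/2=9/200: DF=(210433/200000 − 9/200·(0.972000))/(1+9/200) = 193/200 ≈ 0.965000
step 3 [1.5y] bond c/2=9/800: DF=(3860341/4000000 − 9/800·(0.972000+0.965000))/(1+9/800) = 583/625 ≈ 0.932800
step 4 [2y] bond c/2=31/800: DF=(4252461/4000000 − 31/800·(0.972000+0.965000+0.932800))/(1+31/800) = 2291/2500 ≈ 0.916400
step 5 [2.5y] bond c/2=3/80: DF=(433447/400000 − 3/80·(0.972000+0.965000+0.932800+0.916400))/(1+3/80) = 2269/2500 ≈ 0.907600
step 6 [3y] bond c/2=33/800: DF=(8695261/8000000 − 33/800·(0.972000+0.965000+0.932800+0.916400+0.907600))/(1+33/800) = 8579/10000 ≈ 0.857900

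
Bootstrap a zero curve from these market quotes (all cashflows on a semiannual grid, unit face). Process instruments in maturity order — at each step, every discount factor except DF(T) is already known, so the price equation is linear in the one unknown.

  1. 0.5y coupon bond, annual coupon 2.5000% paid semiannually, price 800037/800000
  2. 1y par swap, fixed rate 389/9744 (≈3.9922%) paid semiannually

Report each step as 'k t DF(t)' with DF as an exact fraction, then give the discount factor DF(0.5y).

1 1/2 9877/10000
2 1 9611/10000
DF(0.5y) = 9877/10000 ≈ 0.987700

step 1 [0.5y] bond c/2=1/80: DF=(800037/800000 − 1/80·(0))/(1+1/80) = 9877/10000 ≈ 0.987700
step 2 [1y] swap r/2=389/19488: DF=(1 − 389/19488·(0.987700))/(1+389/19488) = 9611/10000 ≈ 0.961100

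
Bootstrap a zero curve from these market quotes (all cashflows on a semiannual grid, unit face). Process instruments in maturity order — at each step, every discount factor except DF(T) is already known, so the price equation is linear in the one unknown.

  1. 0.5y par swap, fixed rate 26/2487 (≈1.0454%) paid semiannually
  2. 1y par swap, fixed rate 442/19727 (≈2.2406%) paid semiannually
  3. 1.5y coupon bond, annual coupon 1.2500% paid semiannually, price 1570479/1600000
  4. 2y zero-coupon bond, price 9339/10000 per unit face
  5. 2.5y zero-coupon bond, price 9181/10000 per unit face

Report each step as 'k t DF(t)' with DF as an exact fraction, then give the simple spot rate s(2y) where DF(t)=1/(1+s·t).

step 1 [0.5y] swap r/2=13/2487: DF=(1 − 13/2487·(0))/(1+13/2487) = 2487/2500 ≈ 0.994800
step 2 [1y] swap r/2=221/19727: DF=(1 − 221/19727·(0.994800))/(1+221/19727) = 9779/10000 ≈ 0.977900
step 3 [1.5y] bond c/2=1/160: DF=(1570479/1600000 − 1/160·(0.994800+0.977900))/(1+1/160) = 602/625 ≈ 0.963200
step 4 [2y] zero: DF = P = 9339/10000 ≈ 0.933900
step 5 [2.5y] zero: DF = P = 9181/10000 ≈ 0.918100

1 1/2 2487/2500
2 1 9779/10000
3 3/2 602/625
4 2 9339/10000
5 5/2 9181/10000
s(2y) = (1/(9339/10000) − 1)/(2) = 661/18678 ≈ 3.5389%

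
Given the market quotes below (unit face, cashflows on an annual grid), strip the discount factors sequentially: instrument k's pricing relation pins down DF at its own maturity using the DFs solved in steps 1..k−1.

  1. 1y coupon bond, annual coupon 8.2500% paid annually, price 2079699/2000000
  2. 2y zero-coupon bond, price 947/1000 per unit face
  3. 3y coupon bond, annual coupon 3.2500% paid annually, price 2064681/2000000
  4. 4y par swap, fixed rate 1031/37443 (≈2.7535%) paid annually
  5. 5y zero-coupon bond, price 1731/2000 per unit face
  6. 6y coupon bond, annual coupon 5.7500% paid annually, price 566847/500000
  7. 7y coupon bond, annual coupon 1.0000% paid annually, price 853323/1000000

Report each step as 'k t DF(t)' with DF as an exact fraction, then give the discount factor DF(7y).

1 1 4803/5000
2 2 947/1000
3 3 4699/5000
4 4 8969/10000
5 5 1731/2000
6 6 4107/5000
7 7 7911/10000
DF(7y) = 7911/10000 ≈ 0.791100

step 1 [1y] bond c/1=33/400: DF=(2079699/2000000 − 33/400·(0))/(1+33/400) = 4803/5000 ≈ 0.960600
step 2 [2y] zero: DF = P = 947/1000 ≈ 0.947000
step 3 [3y] bond c/1=13/400: DF=(2064681/2000000 − 13/400·(0.960600+0.947000))/(1+13/400) = 4699/5000 ≈ 0.939800
step 4 [4y] swap r/1=1031/37443: DF=(1 − 1031/37443·(0.960600+0.947000+0.939800))/(1+1031/37443) = 8969/10000 ≈ 0.896900
step 5 [5y] zero: DF = P = 1731/2000 ≈ 0.865500
step 6 [6y] bond c/1=23/400: DF=(566847/500000 − 23/400·(0.960600+0.947000+0.939800+0.896900+0.865500))/(1+23/400) = 4107/5000 ≈ 0.821400
step 7 [7y] bond c/1=1/100: DF=(853323/1000000 − 1/100·(0.960600+0.947000+0.939800+0.896900+0.865500+0.821400))/(1+1/100) = 7911/10000 ≈ 0.791100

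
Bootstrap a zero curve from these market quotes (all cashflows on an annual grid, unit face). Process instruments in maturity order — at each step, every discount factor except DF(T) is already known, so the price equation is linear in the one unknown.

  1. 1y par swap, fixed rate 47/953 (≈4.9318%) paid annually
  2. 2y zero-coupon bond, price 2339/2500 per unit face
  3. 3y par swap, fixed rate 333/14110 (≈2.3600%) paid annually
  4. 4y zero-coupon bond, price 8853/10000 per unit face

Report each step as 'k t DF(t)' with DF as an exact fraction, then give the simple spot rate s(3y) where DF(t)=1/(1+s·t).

1 1 953/1000
2 2 2339/2500
3 3 4667/5000
4 4 8853/10000
s(3y) = (1/(4667/5000) − 1)/(3) = 111/4667 ≈ 2.3784%

step 1 [1y] swap r/1=47/953: DF=(1 − 47/953·(0))/(1+47/953) = 953/1000 ≈ 0.953000
step 2 [2y] zero: DF = P = 2339/2500 ≈ 0.935600
step 3 [3y] swap r/1=333/14110: DF=(1 − 333/14110·(0.953000+0.935600))/(1+333/14110) = 4667/5000 ≈ 0.933400
step 4 [4y] zero: DF = P = 8853/10000 ≈ 0.885300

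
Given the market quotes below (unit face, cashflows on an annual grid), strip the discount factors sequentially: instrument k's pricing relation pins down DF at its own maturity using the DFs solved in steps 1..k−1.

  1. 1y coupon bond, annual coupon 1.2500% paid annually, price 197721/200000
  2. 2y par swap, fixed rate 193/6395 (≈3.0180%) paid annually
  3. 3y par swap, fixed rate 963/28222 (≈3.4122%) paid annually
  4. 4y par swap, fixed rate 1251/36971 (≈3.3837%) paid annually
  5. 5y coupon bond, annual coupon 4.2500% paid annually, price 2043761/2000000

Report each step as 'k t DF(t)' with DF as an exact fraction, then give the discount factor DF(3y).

1 1 2441/2500
2 2 9421/10000
3 3 9037/10000
4 4 8749/10000
5 5 1659/2000
DF(3y) = 9037/10000 ≈ 0.903700

step 1 [1y] bond c/1=1/80: DF=(197721/200000 − 1/80·(0))/(1+1/80) = 2441/2500 ≈ 0.976400
step 2 [2y] swap r/1=193/6395: DF=(1 − 193/6395·(0.976400))/(1+193/6395) = 9421/10000 ≈ 0.942100
step 3 [3y] swap r/1=963/28222: DF=(1 − 963/28222·(0.976400+0.942100))/(1+963/28222) = 9037/10000 ≈ 0.903700
step 4 [4y] swap r/1=1251/36971: DF=(1 − 1251/36971·(0.976400+0.942100+0.903700))/(1+1251/36971) = 8749/10000 ≈ 0.874900
step 5 [5y] bond c/1=17/400: DF=(2043761/2000000 − 17/400·(0.976400+0.942100+0.903700+0.874900))/(1+17/400) = 1659/2000 ≈ 0.829500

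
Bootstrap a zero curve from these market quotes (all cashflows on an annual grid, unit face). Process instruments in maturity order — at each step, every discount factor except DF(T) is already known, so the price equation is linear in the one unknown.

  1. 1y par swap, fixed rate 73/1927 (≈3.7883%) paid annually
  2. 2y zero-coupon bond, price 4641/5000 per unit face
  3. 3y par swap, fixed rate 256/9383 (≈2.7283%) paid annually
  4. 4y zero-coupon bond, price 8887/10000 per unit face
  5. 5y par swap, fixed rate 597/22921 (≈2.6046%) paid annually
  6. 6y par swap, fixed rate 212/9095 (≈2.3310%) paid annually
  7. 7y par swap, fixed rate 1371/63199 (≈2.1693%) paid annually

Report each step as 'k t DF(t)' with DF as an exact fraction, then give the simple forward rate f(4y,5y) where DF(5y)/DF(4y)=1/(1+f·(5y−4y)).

step 1 [1y] swap r/1=73/1927: DF=(1 − 73/1927·(0))/(1+73/1927) = 1927/2000 ≈ 0.963500
step 2 [2y] zero: DF = P = 4641/5000 ≈ 0.928200
step 3 [3y] swap r/1=256/9383: DF=(1 − 256/9383·(0.963500+0.928200))/(1+256/9383) = 577/625 ≈ 0.923200
step 4 [4y] zero: DF = P = 8887/10000 ≈ 0.888700
step 5 [5y] swap r/1=597/22921: DF=(1 − 597/22921·(0.963500+0.928200+0.923200+0.888700))/(1+597/22921) = 4403/5000 ≈ 0.880600
step 6 [6y] swap r/1=212/9095: DF=(1 − 212/9095·(0.963500+0.928200+0.923200+0.888700+0.880600))/(1+212/9095) = 1091/1250 ≈ 0.872800
step 7 [7y] swap r/1=1371/63199: DF=(1 − 1371/63199·(0.963500+0.928200+0.923200+0.888700+0.880600+0.872800))/(1+1371/63199) = 8629/10000 ≈ 0.862900

1 1 1927/2000
2 2 4641/5000
3 3 577/625
4 4 8887/10000
5 5 4403/5000
6 6 1091/1250
7 7 8629/10000
f(4y,5y) = ((8887/10000)/(4403/5000) − 1)/(1) = 81/8806 ≈ 0.9198%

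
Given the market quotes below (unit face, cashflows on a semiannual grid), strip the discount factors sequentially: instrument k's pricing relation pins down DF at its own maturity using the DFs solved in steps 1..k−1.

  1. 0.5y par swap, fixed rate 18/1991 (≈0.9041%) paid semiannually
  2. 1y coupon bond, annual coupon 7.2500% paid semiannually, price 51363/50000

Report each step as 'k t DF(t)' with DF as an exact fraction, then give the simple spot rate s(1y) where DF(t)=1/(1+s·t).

step 1 [0.5y] swap r/2=9/1991: DF=(1 − 9/1991·(0))/(1+9/1991) = 1991/2000 ≈ 0.995500
step 2 [1y] bond c/2=29/800: DF=(51363/50000 − 29/800·(0.995500))/(1+29/800) = 1913/2000 ≈ 0.956500

1 1/2 1991/2000
2 1 1913/2000
s(1y) = (1/(1913/2000) − 1)/(1) = 87/1913 ≈ 4.5478%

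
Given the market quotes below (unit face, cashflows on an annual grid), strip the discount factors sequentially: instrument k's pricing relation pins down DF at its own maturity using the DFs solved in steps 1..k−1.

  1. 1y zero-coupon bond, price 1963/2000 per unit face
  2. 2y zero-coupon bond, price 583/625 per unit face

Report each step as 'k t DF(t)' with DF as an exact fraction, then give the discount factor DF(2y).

step 1 [1y] zero: DF = P = 1963/2000 ≈ 0.981500
step 2 [2y] zero: DF = P = 583/625 ≈ 0.932800

1 1 1963/2000
2 2 583/625
DF(2y) = 583/625 ≈ 0.932800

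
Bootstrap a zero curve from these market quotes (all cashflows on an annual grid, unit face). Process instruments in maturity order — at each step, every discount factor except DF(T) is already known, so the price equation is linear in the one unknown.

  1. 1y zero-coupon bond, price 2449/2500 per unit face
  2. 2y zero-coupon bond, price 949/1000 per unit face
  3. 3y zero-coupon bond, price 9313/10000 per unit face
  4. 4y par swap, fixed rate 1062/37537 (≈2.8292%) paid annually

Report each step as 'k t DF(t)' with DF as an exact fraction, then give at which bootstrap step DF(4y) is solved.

step 1 [1y] zero: DF = P = 2449/2500 ≈ 0.979600
step 2 [2y] zero: DF = P = 949/1000 ≈ 0.949000
step 3 [3y] zero: DF = P = 9313/10000 ≈ 0.931300
step 4 [4y] swap r/1=1062/37537: DF=(1 − 1062/37537·(0.979600+0.949000+0.931300))/(1+1062/37537) = 4469/5000 ≈ 0.893800

1 1 2449/2500
2 2 949/1000
3 3 9313/10000
4 4 4469/5000
DF(4y) is solved at step 4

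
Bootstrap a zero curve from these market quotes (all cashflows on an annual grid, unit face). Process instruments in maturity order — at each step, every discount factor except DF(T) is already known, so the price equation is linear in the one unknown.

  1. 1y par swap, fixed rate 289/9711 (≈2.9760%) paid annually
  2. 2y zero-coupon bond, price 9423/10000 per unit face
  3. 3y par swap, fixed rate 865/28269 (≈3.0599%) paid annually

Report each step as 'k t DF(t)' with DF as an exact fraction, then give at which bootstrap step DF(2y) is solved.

step 1 [1y] swap r/1=289/9711: DF=(1 − 289/9711·(0))/(1+289/9711) = 9711/10000 ≈ 0.971100
step 2 [2y] zero: DF = P = 9423/10000 ≈ 0.942300
step 3 [3y] swap r/1=865/28269: DF=(1 − 865/28269·(0.971100+0.942300))/(1+865/28269) = 1827/2000 ≈ 0.913500

1 1 9711/10000
2 2 9423/10000
3 3 1827/2000
DF(2y) is solved at step 2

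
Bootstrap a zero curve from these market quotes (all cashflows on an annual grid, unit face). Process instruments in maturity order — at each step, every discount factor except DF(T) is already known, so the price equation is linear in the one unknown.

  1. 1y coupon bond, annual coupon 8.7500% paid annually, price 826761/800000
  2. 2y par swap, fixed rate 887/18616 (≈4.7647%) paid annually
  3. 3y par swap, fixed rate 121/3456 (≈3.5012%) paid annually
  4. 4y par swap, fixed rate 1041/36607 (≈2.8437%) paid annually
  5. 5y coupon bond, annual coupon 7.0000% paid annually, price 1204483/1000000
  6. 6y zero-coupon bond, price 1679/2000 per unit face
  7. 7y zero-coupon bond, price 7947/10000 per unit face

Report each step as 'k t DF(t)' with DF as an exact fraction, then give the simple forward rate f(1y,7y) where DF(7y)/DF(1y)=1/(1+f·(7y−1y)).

step 1 [1y] bond c/1=7/80: DF=(826761/800000 − 7/80·(0))/(1+7/80) = 9503/10000 ≈ 0.950300
step 2 [2y] swap r/1=887/18616: DF=(1 − 887/18616·(0.950300))/(1+887/18616) = 9113/10000 ≈ 0.911300
step 3 [3y] swap r/1=121/3456: DF=(1 − 121/3456·(0.950300+0.911300))/(1+121/3456) = 1129/1250 ≈ 0.903200
step 4 [4y] swap r/1=1041/36607: DF=(1 − 1041/36607·(0.950300+0.911300+0.903200))/(1+1041/36607) = 8959/10000 ≈ 0.895900
step 5 [5y] bond c/1=7/100: DF=(1204483/1000000 − 7/100·(0.950300+0.911300+0.903200+0.895900))/(1+7/100) = 4431/5000 ≈ 0.886200
step 6 [6y] zero: DF = P = 1679/2000 ≈ 0.839500
step 7 [7y] zero: DF = P = 7947/10000 ≈ 0.794700

1 1 9503/10000
2 2 9113/10000
3 3 1129/1250
4 4 8959/10000
5 5 4431/5000
6 6 1679/2000
7 7 7947/10000
f(1y,7y) = ((9503/10000)/(7947/10000) − 1)/(6) = 778/23841 ≈ 3.2633%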